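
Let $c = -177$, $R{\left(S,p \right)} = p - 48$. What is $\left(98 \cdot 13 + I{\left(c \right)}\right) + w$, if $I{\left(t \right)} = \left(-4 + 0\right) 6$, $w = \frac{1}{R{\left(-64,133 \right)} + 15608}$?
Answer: $\frac{19616251}{15693} \approx 1250.0$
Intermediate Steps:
$R{\left(S,p \right)} = -48 + p$ ($R{\left(S,p \right)} = p - 48 = -48 + p$)
$w = \frac{1}{15693}$ ($w = \frac{1}{\left(-48 + 133\right) + 15608} = \frac{1}{85 + 15608} = \frac{1}{15693} \approx 6.3723 \cdot 10^{-5}$)
$I{\left(t \right)} = -24$ ($I{\left(t \right)} = \left(-4\right) 6 = -24$)
$\left(98 \cdot 13 + I{\left(c \right)}\right) + w = \left(98 \cdot 13 - 24\right) + \frac{1}{15693} = \left(1274 - 24\right) + \frac{1}{15693} = 1250 + \frac{1}{15693} = \frac{19616251}{15693}$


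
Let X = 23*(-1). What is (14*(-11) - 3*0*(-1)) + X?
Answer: -177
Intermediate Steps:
X = -23
(14*(-11) - 3*0*(-1)) + X = (14*(-11) - 3*0*(-1)) - 23 = (-154 + 0*(-1)) - 23 = (-154 + 0) - 23 = -154 - 23 = -177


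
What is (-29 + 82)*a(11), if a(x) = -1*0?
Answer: 0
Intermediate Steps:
a(x) = 0
(-29 + 82)*a(11) = (-29 + 82)*0 = 53*0 = 0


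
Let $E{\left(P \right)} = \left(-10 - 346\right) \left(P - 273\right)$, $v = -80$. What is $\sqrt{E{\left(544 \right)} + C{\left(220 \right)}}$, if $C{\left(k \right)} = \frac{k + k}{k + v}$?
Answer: $\frac{i \sqrt{4727170}}{7} \approx 310.6 i$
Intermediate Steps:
$E{\left(P \right)} = 97188 - 356 P$ ($E{\left(P \right)} = - 356 \left(-273 + P\right) = 97188 - 356 P$)
$C{\left(k \right)} = \frac{2 k}{-80 + k}$ ($C{\left(k \right)} = \frac{k + k}{k - 80} = \frac{2 k}{-80 + k}$)
$\sqrt{E{\left(544 \right)} + C{\left(220 \right)}} = \sqrt{\left(97188 - 193664\right) + 2 \cdot 220 \frac{1}{-80 + 220}} = \sqrt{\left(97188 - 193664\right) + 2 \cdot 220 \cdot \frac{1}{140}} = \sqrt{-96476 + 2 \cdot 220 \cdot \frac{1}{140}} = \sqrt{-96476 + \frac{22}{7}} = \sqrt{- \frac{675310}{7}} = \frac{i \sqrt{4727170}}{7}$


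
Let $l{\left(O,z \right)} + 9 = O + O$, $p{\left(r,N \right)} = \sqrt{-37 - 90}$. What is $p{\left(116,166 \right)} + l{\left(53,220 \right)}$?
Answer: $97 + i \sqrt{127} \approx 97.0 + 11.269 i$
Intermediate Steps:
$p{\left(r,N \right)} = i \sqrt{127}$ ($p{\left(r,N \right)} = \sqrt{-127} = i \sqrt{127}$)
$l{\left(O,z \right)} = -9 + 2 O$ ($l{\left(O,z \right)} = -9 + \left(O + O\right) = -9 + 2 O$)
$p{\left(116,166 \right)} + l{\left(53,220 \right)} = i \sqrt{127} + \left(-9 + 2 \cdot 53\right) = i \sqrt{127} + \left(-9 + 106\right) = i \sqrt{127} + 97 = 97 + i \sqrt{127}$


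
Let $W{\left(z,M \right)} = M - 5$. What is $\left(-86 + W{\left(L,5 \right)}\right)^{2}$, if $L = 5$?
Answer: $7396$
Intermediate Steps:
$W{\left(z,M \right)} = -5 + M$ ($W{\left(z,M \right)} = M - 5 = -5 + M$)
$\left(-86 + W{\left(L,5 \right)}\right)^{2} = \left(-86 + \left(-5 + 5\right)\right)^{2} = \left(-86 + 0\right)^{2} = \left(-86\right)^{2} = 7396$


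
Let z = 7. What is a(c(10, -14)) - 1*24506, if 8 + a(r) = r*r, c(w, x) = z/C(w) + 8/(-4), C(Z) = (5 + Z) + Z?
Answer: -15319401/625 ≈ -24511.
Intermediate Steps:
C(Z) = 5 + 2*Z
c(w, x) = -2 + 7/(5 + 2*w) (c(w, x) = 7/(5 + 2*w) + 8/(-4) = 7/(5 + 2*w) + 8*(-¼) = 7/(5 + 2*w) - 2 = -2 + 7/(5 + 2*w))
a(r) = -8 + r² (a(r) = -8 + r*r = -8 + r²)
a(c(10, -14)) - 1*24506 = (-8 + ((-3 - 4*10)/(5 + 2*10))²) - 1*24506 = (-8 + ((-3 - 40)/(5 + 20))²) - 24506 = (-8 + (-43/25)²) - 24506 = (-8 + 1849/625) - 24506 = -3151/625 - 24506 = -15319401/625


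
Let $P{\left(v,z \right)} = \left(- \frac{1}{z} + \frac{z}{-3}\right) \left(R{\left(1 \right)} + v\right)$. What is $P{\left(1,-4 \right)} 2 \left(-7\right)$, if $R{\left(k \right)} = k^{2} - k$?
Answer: $- \frac{133}{6} \approx -22.167$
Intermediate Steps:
$P{\left(v,z \right)} = v \left(- \frac{1}{z} - \frac{z}{3}\right)$ ($P{\left(v,z \right)} = \left(- \frac{1}{z} + \frac{z}{-3}\right) \left(1 \left(-1 + 1\right) + v\right) = \left(- \frac{1}{z} + z \left(- \frac{1}{3}\right)\right) \left(1 \cdot 0 + v\right) = \left(- \frac{1}{z} - \frac{z}{3}\right) \left(0 + v\right) = \left(- \frac{1}{z} - \frac{z}{3}\right) v = v \left(- \frac{1}{z} - \frac{z}{3}\right)$)
$P{\left(1,-4 \right)} 2 \left(-7\right) = \left(\left(-1\right) 1 \frac{1}{-4} - \frac{1}{3} \left(-4\right)\right) 2 \left(-7\right) = \left(\left(-1\right) 1 \left(- \frac{1}{4}\right) + \frac{4}{3}\right) 2 \left(-7\right) = \left(\frac{1}{4} + \frac{4}{3}\right) 2 \left(-7\right) = \frac{19}{12} \cdot 2 \left(-7\right) = \frac{19}{6} \left(-7\right) = - \frac{133}{6}$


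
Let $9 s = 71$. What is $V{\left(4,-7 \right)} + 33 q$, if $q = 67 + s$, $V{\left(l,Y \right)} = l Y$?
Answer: $\frac{7330}{3} \approx 2443.3$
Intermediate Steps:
$s = \frac{71}{9}$ ($s = \frac{1}{9} \cdot 71 = \frac{71}{9} \approx 7.8889$)
$V{\left(l,Y \right)} = Y l$
$q = \frac{674}{9}$ ($q = 67 + \frac{71}{9} = \frac{674}{9} \approx 74.889$)
$V{\left(4,-7 \right)} + 33 q = \left(-7\right) 4 + 33 \cdot \frac{674}{9} = -28 + \frac{7414}{3} = \frac{7330}{3}$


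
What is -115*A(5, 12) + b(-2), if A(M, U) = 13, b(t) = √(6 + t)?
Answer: -1493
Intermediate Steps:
-115*A(5, 12) + b(-2) = -115*13 + √(6 - 2) = -1495 + √4 = -1495 + 2 = -1493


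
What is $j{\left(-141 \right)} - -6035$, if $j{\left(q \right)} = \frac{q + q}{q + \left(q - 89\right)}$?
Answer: $\frac{2239267}{371} \approx 6035.8$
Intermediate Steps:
$j{\left(q \right)} = \frac{2 q}{-89 + 2 q}$ ($j{\left(q \right)} = \frac{2 q}{q + \left(-89 + q\right)} = \frac{2 q}{-89 + 2 q}$)
$j{\left(-141 \right)} - -6035 = 2 \left(-141\right) \frac{1}{-89 + 2 \left(-141\right)} - -6035 = 2 \left(-141\right) \frac{1}{-89 - 282} + 6035 = 2 \left(-141\right) \frac{1}{-371} + 6035 = 2 \left(-141\right) \left(- \frac{1}{371}\right) + 6035 = \frac{282}{371} + 6035 = \frac{2239267}{371}$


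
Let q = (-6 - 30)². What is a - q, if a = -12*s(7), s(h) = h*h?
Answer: -1884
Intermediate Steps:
s(h) = h²
q = 1296 (q = (-36)² = 1296)
a = -588 (a = -12*7² = -12*49 = -588)
a - q = -588 - 1*1296 = -588 - 1296 = -1884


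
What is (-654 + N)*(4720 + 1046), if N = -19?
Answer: -3880518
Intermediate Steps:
(-654 + N)*(4720 + 1046) = (-654 - 19)*(4720 + 1046) = -673*5766 = -3880518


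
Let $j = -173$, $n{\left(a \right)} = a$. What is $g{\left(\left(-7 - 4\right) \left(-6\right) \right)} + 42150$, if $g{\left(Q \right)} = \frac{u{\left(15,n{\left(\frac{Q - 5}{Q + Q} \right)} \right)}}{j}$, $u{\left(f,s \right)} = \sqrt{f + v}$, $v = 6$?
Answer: $42150 - \frac{\sqrt{21}}{173} \approx 42150.0$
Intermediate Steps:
$u{\left(f,s \right)} = \sqrt{6 + f}$ ($u{\left(f,s \right)} = \sqrt{f + 6} = \sqrt{6 + f}$)
$g{\left(Q \right)} = - \frac{\sqrt{21}}{173}$ ($g{\left(Q \right)} = \frac{\sqrt{6 + 15}}{-173} = \sqrt{21} \left(- \frac{1}{173}\right) = - \frac{\sqrt{21}}{173}$)
$g{\left(\left(-7 - 4\right) \left(-6\right) \right)} + 42150 = - \frac{\sqrt{21}}{173} + 42150 = 42150 - \frac{\sqrt{21}}{173}$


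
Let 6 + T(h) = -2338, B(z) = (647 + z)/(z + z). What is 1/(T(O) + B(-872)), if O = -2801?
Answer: -1744/4087711 ≈ -0.00042664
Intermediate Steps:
B(z) = (647 + z)/(2*z) (B(z) = (647 + z)/((2*z)) = (647 + z)*(1/(2*z)) = (647 + z)/(2*z))
T(h) = -2344 (T(h) = -6 - 2338 = -2344)
1/(T(O) + B(-872)) = 1/(-2344 + (½)*(647 - 872)/(-872)) = 1/(-2344 + (½)*(-1/872)*(-225)) = 1/(-2344 + 225/1744) = 1/(-4087711/1744) = -1744/4087711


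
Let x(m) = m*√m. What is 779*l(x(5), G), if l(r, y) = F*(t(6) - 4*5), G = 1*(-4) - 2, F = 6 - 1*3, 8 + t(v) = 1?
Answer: -63099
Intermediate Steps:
t(v) = -7 (t(v) = -8 + 1 = -7)
x(m) = m^(3/2)
F = 3 (F = 6 - 3 = 3)
G = -6 (G = -4 - 2 = -6)
l(r, y) = -81 (l(r, y) = 3*(-7 - 4*5) = 3*(-7 - 20) = 3*(-27) = -81)
779*l(x(5), G) = 779*(-81) = -63099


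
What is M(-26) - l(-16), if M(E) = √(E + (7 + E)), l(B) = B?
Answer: 16 + 3*I*√5 ≈ 16.0 + 6.7082*I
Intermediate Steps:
M(E) = √(7 + 2*E)
M(-26) - l(-16) = √(7 + 2*(-26)) - 1*(-16) = √(7 - 52) + 16 = √(-45) + 16 = 3*I*√5 + 16 = 16 + 3*I*√5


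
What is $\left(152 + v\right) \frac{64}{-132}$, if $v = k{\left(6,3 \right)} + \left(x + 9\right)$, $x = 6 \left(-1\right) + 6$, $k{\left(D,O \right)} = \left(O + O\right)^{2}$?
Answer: $- \frac{3152}{33} \approx -95.515$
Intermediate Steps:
$k{\left(D,O \right)} = 4 O^{2}$ ($k{\left(D,O \right)} = \left(2 O\right)^{2} = 4 O^{2}$)
$x = 0$ ($x = -6 + 6 = 0$)
$v = 45$ ($v = 4 \cdot 3^{2} + \left(0 + 9\right) = 4 \cdot 9 + 9 = 36 + 9 = 45$)
$\left(152 + v\right) \frac{64}{-132} = \left(152 + 45\right) \frac{64}{-132} = 197 \cdot 64 \left(- \frac{1}{132}\right) = 197 \left(- \frac{16}{33}\right) = - \frac{3152}{33}$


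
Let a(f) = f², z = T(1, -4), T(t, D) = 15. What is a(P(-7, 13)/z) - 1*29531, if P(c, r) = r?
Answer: -6644306/225 ≈ -29530.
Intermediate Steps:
z = 15
a(P(-7, 13)/z) - 1*29531 = (13/15)² - 1*29531 = (13*(1/15))² - 29531 = (13/15)² - 29531 = 169/225 - 29531 = -6644306/225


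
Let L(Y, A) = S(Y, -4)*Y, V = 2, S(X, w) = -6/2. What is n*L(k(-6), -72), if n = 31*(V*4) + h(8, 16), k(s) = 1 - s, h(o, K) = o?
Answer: -5376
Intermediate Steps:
S(X, w) = -3 (S(X, w) = -6*1/2 = -3)
L(Y, A) = -3*Y
n = 256 (n = 31*(2*4) + 8 = 31*8 + 8 = 248 + 8 = 256)
n*L(k(-6), -72) = 256*(-3*(1 - 1*(-6))) = 256*(-3*(1 + 6)) = 256*(-3*7) = 256*(-21) = -5376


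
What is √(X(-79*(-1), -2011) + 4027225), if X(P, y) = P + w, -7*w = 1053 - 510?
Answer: √197334095/7 ≈ 2006.8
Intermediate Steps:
w = -543/7 (w = -(1053 - 510)/7 = -⅐*543 = -543/7 ≈ -77.571)
X(P, y) = -543/7 + P (X(P, y) = P - 543/7 = -543/7 + P)
√(X(-79*(-1), -2011) + 4027225) = √((-543/7 - 79*(-1)) + 4027225) = √((-543/7 + 79) + 4027225) = √(10/7 + 4027225) = √(28190585/7) = √197334095/7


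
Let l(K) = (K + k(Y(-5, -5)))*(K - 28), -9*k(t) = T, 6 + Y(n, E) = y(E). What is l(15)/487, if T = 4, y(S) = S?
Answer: -1703/4383 ≈ -0.38855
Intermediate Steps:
Y(n, E) = -6 + E
k(t) = -4/9 (k(t) = -⅑*4 = -4/9)
l(K) = (-28 + K)*(-4/9 + K) (l(K) = (K - 4/9)*(K - 28) = (-4/9 + K)*(-28 + K) = (-28 + K)*(-4/9 + K))
l(15)/487 = (112/9 + 15² - 256/9*15)/487 = (112/9 + 225 - 1280/3)*(1/487) = -1703/9*1/487 = -1703/4383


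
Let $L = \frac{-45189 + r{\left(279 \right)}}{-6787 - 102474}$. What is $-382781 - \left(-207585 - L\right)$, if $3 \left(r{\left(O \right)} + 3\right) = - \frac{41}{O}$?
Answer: $- \frac{16021891634827}{91451457} \approx -1.752 \cdot 10^{5}$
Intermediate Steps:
$r{\left(O \right)} = -3 - \frac{41}{3 O}$ ($r{\left(O \right)} = -3 + \frac{\left(-41\right) \frac{1}{O}}{3} = -3 - \frac{41}{3 O}$)
$L = \frac{37825745}{91451457}$ ($L = \frac{-45189 - \left(3 + \frac{41}{3 \cdot 279}\right)}{-6787 - 102474} = \frac{-45189 - \frac{2552}{837}}{-109261} = \left(-45189 - \frac{2552}{837}\right) \left(- \frac{1}{109261}\right) = \left(- \frac{37825745}{837}\right) \left(- \frac{1}{109261}\right) = \frac{37825745}{91451457} \approx 0.41362$)
$-382781 - \left(-207585 - L\right) = -382781 - \left(-207585 - \frac{37825745}{91451457}\right) = -382781 - - \frac{18983988527090}{91451457} = -382781 + \frac{18983988527090}{91451457} = - \frac{16021891634827}{91451457}$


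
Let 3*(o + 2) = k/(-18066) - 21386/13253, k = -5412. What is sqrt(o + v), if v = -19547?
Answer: I*sqrt(31130362988848122301)/39904783 ≈ 139.82*I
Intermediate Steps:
o = -97289246/39904783 (o = -2 + (-5412/(-18066) - 21386/13253)/3 = -2 + (-5412*(-1/18066) - 21386*1/13253)/3 = -2 + (902/3011 - 21386/13253)/3 = -2 + (1/3)*(-52439040/39904783) = -2 - 17479680/39904783 = -97289246/39904783 ≈ -2.4380)
sqrt(o + v) = sqrt(-97289246/39904783 - 19547) = sqrt(-780116082547/39904783) = I*sqrt(31130362988848122301)/39904783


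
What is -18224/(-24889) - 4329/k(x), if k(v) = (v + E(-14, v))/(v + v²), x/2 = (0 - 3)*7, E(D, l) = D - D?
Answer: 4417541945/24889 ≈ 1.7749e+5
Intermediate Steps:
E(D, l) = 0
x = -42 (x = 2*((0 - 3)*7) = 2*(-3*7) = 2*(-21) = -42)
k(v) = v/(v + v²) (k(v) = (v + 0)/(v + v²) = v/(v + v²))
-18224/(-24889) - 4329/k(x) = -18224/(-24889) - 4329/(1/(1 - 42)) = -18224*(-1/24889) - 4329/(1/(-41)) = 18224/24889 - 4329/(-1/41) = 18224/24889 - 4329*(-41) = 18224/24889 + 177489 = 4417541945/24889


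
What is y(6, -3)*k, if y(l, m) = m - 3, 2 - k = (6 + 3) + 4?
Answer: 66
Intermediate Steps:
k = -11 (k = 2 - ((6 + 3) + 4) = 2 - (9 + 4) = 2 - 1*13 = 2 - 13 = -11)
y(l, m) = -3 + m
y(6, -3)*k = (-3 - 3)*(-11) = -6*(-11) = 66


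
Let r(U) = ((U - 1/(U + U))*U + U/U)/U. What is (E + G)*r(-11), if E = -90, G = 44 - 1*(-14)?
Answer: 3888/11 ≈ 353.45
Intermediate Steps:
G = 58 (G = 44 + 14 = 58)
r(U) = (1 + U*(U - 1/(2*U)))/U (r(U) = ((U - 1/(2*U))*U + 1)/U = (U*(U - 1/(2*U)) + 1)/U = (1 + U*(U - 1/(2*U)))/U)
(E + G)*r(-11) = (-90 + 58)*(-11 + (½)/(-11)) = -32*(-11 + (½)*(-1/11)) = -32*(-11 - 1/22) = -32*(-243/22) = 3888/11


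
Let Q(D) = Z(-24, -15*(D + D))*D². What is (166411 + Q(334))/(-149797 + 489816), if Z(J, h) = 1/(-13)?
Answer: 2051787/4420247 ≈ 0.46418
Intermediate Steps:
Z(J, h) = -1/13
Q(D) = -D²/13
(166411 + Q(334))/(-149797 + 489816) = (166411 - 1/13*334²)/(-149797 + 489816) = (166411 - 1/13*111556)/340019 = (166411 - 111556/13)*(1/340019) = (2051787/13)*(1/340019) = 2051787/4420247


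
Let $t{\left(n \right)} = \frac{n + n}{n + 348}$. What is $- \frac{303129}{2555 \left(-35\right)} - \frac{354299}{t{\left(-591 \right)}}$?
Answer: $- \frac{2566218801249}{35233450} \approx -72835.0$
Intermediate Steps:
$t{\left(n \right)} = \frac{2 n}{348 + n}$
$- \frac{303129}{2555 \left(-35\right)} - \frac{354299}{t{\left(-591 \right)}} = - \frac{303129}{2555 \left(-35\right)} - \frac{354299}{2 \left(-591\right) \frac{1}{348 - 591}} = - \frac{303129}{-89425} - \frac{354299}{2 \left(-591\right) \frac{1}{-243}} = \left(-303129\right) \left(- \frac{1}{89425}\right) - \frac{354299}{2 \left(-591\right) \left(- \frac{1}{243}\right)} = \frac{303129}{89425} - \frac{354299}{\frac{394}{81}} = \frac{303129}{89425} - \frac{28698219}{394} = - \frac{2566218801249}{35233450}$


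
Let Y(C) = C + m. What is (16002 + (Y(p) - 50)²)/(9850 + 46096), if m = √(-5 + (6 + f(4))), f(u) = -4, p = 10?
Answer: 17599/55946 - 40*I*√3/27973 ≈ 0.31457 - 0.0024767*I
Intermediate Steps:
m = I*√3 (m = √(-5 + (6 - 4)) = √(-5 + 2) = √(-3) = I*√3 ≈ 1.732*I)
Y(C) = C + I*√3
(16002 + (Y(p) - 50)²)/(9850 + 46096) = (16002 + ((10 + I*√3) - 50)²)/(9850 + 46096) = (16002 + (-40 + I*√3)²)/55946 = (16002 + (-40 + I*√3)²)*(1/55946) = 8001/27973 + (-40 + I*√3)²/55946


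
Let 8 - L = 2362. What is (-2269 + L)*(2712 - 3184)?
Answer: 2182056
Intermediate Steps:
L = -2354 (L = 8 - 1*2362 = 8 - 2362 = -2354)
(-2269 + L)*(2712 - 3184) = (-2269 - 2354)*(2712 - 3184) = -4623*(-472) = 2182056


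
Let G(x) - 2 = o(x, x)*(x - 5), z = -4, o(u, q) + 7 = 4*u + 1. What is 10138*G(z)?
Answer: 2027600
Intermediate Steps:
o(u, q) = -6 + 4*u (o(u, q) = -7 + (4*u + 1) = -7 + (1 + 4*u) = -6 + 4*u)
G(x) = 2 + (-6 + 4*x)*(-5 + x) (G(x) = 2 + (-6 + 4*x)*(x - 5) = 2 + (-6 + 4*x)*(-5 + x))
10138*G(z) = 10138*(32 - 26*(-4) + 4*(-4)²) = 10138*(32 + 104 + 4*16) = 10138*(32 + 104 + 64) = 10138*200 = 2027600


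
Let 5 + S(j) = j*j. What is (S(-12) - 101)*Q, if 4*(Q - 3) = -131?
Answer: -2261/2 ≈ -1130.5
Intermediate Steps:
Q = -119/4 (Q = 3 + (¼)*(-131) = 3 - 131/4 = -119/4 ≈ -29.750)
S(j) = -5 + j² (S(j) = -5 + j*j = -5 + j²)
(S(-12) - 101)*Q = ((-5 + (-12)²) - 101)*(-119/4) = ((-5 + 144) - 101)*(-119/4) = (139 - 101)*(-119/4) = 38*(-119/4) = -2261/2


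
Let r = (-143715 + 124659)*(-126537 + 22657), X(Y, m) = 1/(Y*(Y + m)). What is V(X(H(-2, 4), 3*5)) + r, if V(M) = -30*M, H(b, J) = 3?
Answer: 17815835515/9 ≈ 1.9795e+9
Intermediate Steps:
X(Y, m) = 1/(Y*(Y + m))
r = 1979537280 (r = -19056*(-103880) = 1979537280)
V(X(H(-2, 4), 3*5)) + r = -30/(3*(3 + 3*5)) + 1979537280 = -10/(3 + 15) + 1979537280 = -10/18 + 1979537280 = -30*1/54 + 1979537280 = -5/9 + 1979537280 = 17815835515/9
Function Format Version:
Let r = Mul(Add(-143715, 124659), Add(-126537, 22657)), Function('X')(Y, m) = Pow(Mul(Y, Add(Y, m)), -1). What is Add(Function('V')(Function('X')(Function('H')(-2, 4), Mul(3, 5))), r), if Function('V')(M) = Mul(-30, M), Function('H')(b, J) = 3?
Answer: Rational(17815835515, 9) ≈ 1.9795e+9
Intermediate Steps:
Function('X')(Y, m) = Mul(Pow(Y, -1), Pow(Add(Y, m), -1))
r = 1979537280 (r = Mul(-19056, -103880) = 1979537280)
Add(Function('V')(Function('X')(Function('H')(-2, 4), Mul(3, 5))), r) = Add(Mul(-30, Mul(Pow(3, -1), Pow(Add(3, Mul(3, 5)), -1))), 1979537280) = Add(Mul(-30, Mul(Rational(1, 3), Pow(Add(3, 15), -1))), 1979537280) = Add(Mul(-30, Mul(Rational(1, 3), Pow(18, -1))), 1979537280) = Add(Mul(-30, Mul(Rational(1, 3), Rational(1, 18))), 1979537280) = Add(Mul(-30, Rational(1, 54)), 1979537280) = Add(Rational(-5, 9), 1979537280) = Rational(17815835515, 9)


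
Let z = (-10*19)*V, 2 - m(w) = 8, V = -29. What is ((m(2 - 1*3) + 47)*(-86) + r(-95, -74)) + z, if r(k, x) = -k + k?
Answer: 1984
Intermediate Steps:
r(k, x) = 0
m(w) = -6 (m(w) = 2 - 1*8 = 2 - 8 = -6)
z = 5510 (z = -10*19*(-29) = -190*(-29) = 5510)
((m(2 - 1*3) + 47)*(-86) + r(-95, -74)) + z = ((-6 + 47)*(-86) + 0) + 5510 = (41*(-86) + 0) + 5510 = (-3526 + 0) + 5510 = -3526 + 5510 = 1984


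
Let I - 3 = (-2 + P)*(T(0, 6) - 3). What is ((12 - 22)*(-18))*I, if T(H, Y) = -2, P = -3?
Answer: 5040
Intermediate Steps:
I = 28 (I = 3 + (-2 - 3)*(-2 - 3) = 3 - 5*(-5) = 3 + 25 = 28)
((12 - 22)*(-18))*I = ((12 - 22)*(-18))*28 = -10*(-18)*28 = 180*28 = 5040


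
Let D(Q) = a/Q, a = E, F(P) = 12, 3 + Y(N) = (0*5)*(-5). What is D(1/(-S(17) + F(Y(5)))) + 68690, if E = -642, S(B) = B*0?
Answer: 60986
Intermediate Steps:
S(B) = 0
Y(N) = -3 (Y(N) = -3 + (0*5)*(-5) = -3 + 0*(-5) = -3 + 0 = -3)
a = -642
D(Q) = -642/Q
D(1/(-S(17) + F(Y(5)))) + 68690 = -642/(1/(-1*0 + 12)) + 68690 = -642/(1/(0 + 12)) + 68690 = -642/(1/12) + 68690 = -642/1/12 + 68690 = -642*12 + 68690 = -7704 + 68690 = 60986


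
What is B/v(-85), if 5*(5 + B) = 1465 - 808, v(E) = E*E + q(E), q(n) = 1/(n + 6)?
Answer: 24964/1426935 ≈ 0.017495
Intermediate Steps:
q(n) = 1/(6 + n)
v(E) = E² + 1/(6 + E) (v(E) = E*E + 1/(6 + E) = E² + 1/(6 + E))
B = 632/5 (B = -5 + (1465 - 808)/5 = -5 + (⅕)*657 = -5 + 657/5 = 632/5 ≈ 126.40)
B/v(-85) = 632/(5*(((1 + (-85)²*(6 - 85))/(6 - 85)))) = 632/(5*(((1 + 7225*(-79))/(-79)))) = 632/(5*((-(1 - 570775)/79))) = 632/(5*((-1/79*(-570774)))) = 632/(5*(570774/79)) = (632/5)*(79/570774) = 24964/1426935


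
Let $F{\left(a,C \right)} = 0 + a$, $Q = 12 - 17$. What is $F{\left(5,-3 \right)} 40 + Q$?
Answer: $195$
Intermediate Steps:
$Q = -5$ ($Q = 12 - 17 = -5$)
$F{\left(a,C \right)} = a$
$F{\left(5,-3 \right)} 40 + Q = 5 \cdot 40 - 5 = 200 - 5 = 195$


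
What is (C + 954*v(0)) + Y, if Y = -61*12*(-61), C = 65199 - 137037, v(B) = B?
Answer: -27186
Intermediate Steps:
C = -71838
Y = 44652 (Y = -732*(-61) = 44652)
(C + 954*v(0)) + Y = (-71838 + 954*0) + 44652 = (-71838 + 0) + 44652 = -71838 + 44652 = -27186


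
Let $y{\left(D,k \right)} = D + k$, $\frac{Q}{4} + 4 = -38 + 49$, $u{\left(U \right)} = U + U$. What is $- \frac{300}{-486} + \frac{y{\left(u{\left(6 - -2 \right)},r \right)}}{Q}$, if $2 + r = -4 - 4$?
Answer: $\frac{943}{1134} \approx 0.83157$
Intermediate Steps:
$u{\left(U \right)} = 2 U$
$r = -10$ ($r = -2 - 8 = -10$)
$Q = 28$ ($Q = -16 + 4 \left(-38 + 49\right) = -16 + 4 \cdot 11 = -16 + 44 = 28$)
$- \frac{300}{-486} + \frac{y{\left(u{\left(6 - -2 \right)},r \right)}}{Q} = - \frac{300}{-486} + \frac{2 \left(6 - -2\right) - 10}{28} = \left(-300\right) \left(- \frac{1}{486}\right) + \left(2 \left(6 + 2\right) - 10\right) \frac{1}{28} = \frac{50}{81} + \left(2 \cdot 8 - 10\right) \frac{1}{28} = \frac{50}{81} + \left(16 - 10\right) \frac{1}{28} = \frac{50}{81} + 6 \cdot \frac{1}{28} = \frac{50}{81} + \frac{3}{14} = \frac{943}{1134}$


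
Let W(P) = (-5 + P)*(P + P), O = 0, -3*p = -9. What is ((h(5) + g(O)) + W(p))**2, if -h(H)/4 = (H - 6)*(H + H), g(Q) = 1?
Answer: 841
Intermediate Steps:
p = 3 (p = -1/3*(-9) = 3)
W(P) = 2*P*(-5 + P) (W(P) = (-5 + P)*(2*P) = 2*P*(-5 + P))
h(H) = -8*H*(-6 + H) (h(H) = -4*(H - 6)*(H + H) = -4*(-6 + H)*2*H = -8*H*(-6 + H))
((h(5) + g(O)) + W(p))**2 = ((8*5*(6 - 1*5) + 1) + 2*3*(-5 + 3))**2 = ((8*5*(6 - 5) + 1) + 2*3*(-2))**2 = ((8*5*1 + 1) - 12)**2 = ((40 + 1) - 12)**2 = (41 - 12)**2 = 29**2 = 841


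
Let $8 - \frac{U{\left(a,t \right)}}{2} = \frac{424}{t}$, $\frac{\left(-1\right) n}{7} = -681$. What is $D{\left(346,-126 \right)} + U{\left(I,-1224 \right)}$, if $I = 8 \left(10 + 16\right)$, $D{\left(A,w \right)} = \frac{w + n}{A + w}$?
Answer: $\frac{1271953}{33660} \approx 37.788$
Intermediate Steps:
$n = 4767$ ($n = \left(-7\right) \left(-681\right) = 4767$)
$D{\left(A,w \right)} = \frac{4767 + w}{A + w}$ ($D{\left(A,w \right)} = \frac{w + 4767}{A + w} = \frac{4767 + w}{A + w}$)
$I = 208$ ($I = 8 \cdot 26 = 208$)
$U{\left(a,t \right)} = 16 - \frac{848}{t}$ ($U{\left(a,t \right)} = 16 - 2 \frac{424}{t} = 16 - \frac{848}{t}$)
$D{\left(346,-126 \right)} + U{\left(I,-1224 \right)} = \frac{4767 - 126}{346 - 126} + \left(16 - \frac{848}{-1224}\right) = \frac{1}{220} \cdot 4641 + \left(16 - - \frac{106}{153}\right) = \frac{1}{220} \cdot 4641 + \left(16 + \frac{106}{153}\right) = \frac{4641}{220} + \frac{2554}{153} = \frac{1271953}{33660}$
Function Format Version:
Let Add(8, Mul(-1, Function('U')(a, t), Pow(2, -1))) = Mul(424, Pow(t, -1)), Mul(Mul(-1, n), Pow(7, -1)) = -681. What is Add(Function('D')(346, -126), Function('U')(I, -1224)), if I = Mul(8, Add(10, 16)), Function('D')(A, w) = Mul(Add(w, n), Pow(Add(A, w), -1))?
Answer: Rational(1271953, 33660) ≈ 37.788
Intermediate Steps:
n = 4767 (n = Mul(-7, -681) = 4767)
Function('D')(A, w) = Mul(Pow(Add(A, w), -1), Add(4767, w)) (Function('D')(A, w) = Mul(Add(w, 4767), Pow(Add(A, w), -1)) = Mul(Add(4767, w), Pow(Add(A, w), -1)) = Mul(Pow(Add(A, w), -1), Add(4767, w)))
I = 208 (I = Mul(8, 26) = 208)
Function('U')(a, t) = Add(16, Mul(-848, Pow(t, -1))) (Function('U')(a, t) = Add(16, Mul(-2, Mul(424, Pow(t, -1)))) = Add(16, Mul(-848, Pow(t, -1))))
Add(Function('D')(346, -126), Function('U')(I, -1224)) = Add(Mul(Pow(Add(346, -126), -1), Add(4767, -126)), Add(16, Mul(-848, Pow(-1224, -1)))) = Add(Mul(Pow(220, -1), 4641), Add(16, Mul(-848, Rational(-1, 1224)))) = Add(Mul(Rational(1, 220), 4641), Add(16, Rational(106, 153))) = Add(Rational(4641, 220), Rational(2554, 153)) = Rational(1271953, 33660)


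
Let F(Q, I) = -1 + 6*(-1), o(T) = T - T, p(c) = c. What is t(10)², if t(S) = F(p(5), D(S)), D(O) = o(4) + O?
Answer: 49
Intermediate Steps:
o(T) = 0
D(O) = O (D(O) = 0 + O = O)
F(Q, I) = -7 (F(Q, I) = -1 - 6 = -7)
t(S) = -7
t(10)² = (-7)² = 49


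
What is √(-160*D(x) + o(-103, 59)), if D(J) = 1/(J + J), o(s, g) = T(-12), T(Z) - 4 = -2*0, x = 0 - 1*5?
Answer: 2*√5 ≈ 4.4721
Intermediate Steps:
x = -5 (x = 0 - 5 = -5)
T(Z) = 4 (T(Z) = 4 - 2*0 = 4 + 0 = 4)
o(s, g) = 4
D(J) = 1/(2*J)
√(-160*D(x) + o(-103, 59)) = √(-80/(-5) + 4) = √(-80*(-1)/5 + 4) = √(-160*(-⅒) + 4) = √(16 + 4) = √20 = 2*√5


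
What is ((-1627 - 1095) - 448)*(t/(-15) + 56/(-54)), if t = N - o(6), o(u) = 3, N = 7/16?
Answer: 593107/216 ≈ 2745.9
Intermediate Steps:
N = 7/16 (N = 7*(1/16) = 7/16 ≈ 0.43750)
t = -41/16 (t = 7/16 - 1*3 = 7/16 - 3 = -41/16 ≈ -2.5625)
((-1627 - 1095) - 448)*(t/(-15) + 56/(-54)) = ((-1627 - 1095) - 448)*(-41/16/(-15) + 56/(-54)) = (-2722 - 448)*(-41/16*(-1/15) + 56*(-1/54)) = -3170*(41/240 - 28/27) = -3170*(-1871/2160) = 593107/216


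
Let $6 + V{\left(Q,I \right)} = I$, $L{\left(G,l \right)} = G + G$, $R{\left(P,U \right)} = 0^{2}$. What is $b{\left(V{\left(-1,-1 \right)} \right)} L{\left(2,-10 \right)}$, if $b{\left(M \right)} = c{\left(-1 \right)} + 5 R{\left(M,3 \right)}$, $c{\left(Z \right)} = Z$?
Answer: $-4$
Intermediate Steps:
$R{\left(P,U \right)} = 0$
$L{\left(G,l \right)} = 2 G$
$V{\left(Q,I \right)} = -6 + I$
$b{\left(M \right)} = -1$ ($b{\left(M \right)} = -1 + 5 \cdot 0 = -1 + 0 = -1$)
$b{\left(V{\left(-1,-1 \right)} \right)} L{\left(2,-10 \right)} = - 2 \cdot 2 = \left(-1\right) 4 = -4$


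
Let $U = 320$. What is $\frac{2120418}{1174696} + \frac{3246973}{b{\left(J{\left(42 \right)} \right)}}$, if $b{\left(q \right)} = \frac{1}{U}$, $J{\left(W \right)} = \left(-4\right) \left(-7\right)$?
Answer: $\frac{610272992293489}{587348} \approx 1.039 \cdot 10^{9}$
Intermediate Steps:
$J{\left(W \right)} = 28$
$b{\left(q \right)} = \frac{1}{320}$
$\frac{2120418}{1174696} + \frac{3246973}{b{\left(J{\left(42 \right)} \right)}} = \frac{2120418}{1174696} + 3246973 \frac{1}{\frac{1}{320}} = 2120418 \cdot \frac{1}{1174696} + 3246973 \cdot 320 = \frac{1060209}{587348} + 1039031360 = \frac{610272992293489}{587348}$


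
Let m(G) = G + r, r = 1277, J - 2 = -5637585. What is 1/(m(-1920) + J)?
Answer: -1/5638226 ≈ -1.7736e-7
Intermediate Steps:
J = -5637583 (J = 2 - 5637585 = -5637583)
m(G) = 1277 + G (m(G) = G + 1277 = 1277 + G)
1/(m(-1920) + J) = 1/((1277 - 1920) - 5637583) = 1/(-643 - 5637583) = 1/(-5638226) = -1/5638226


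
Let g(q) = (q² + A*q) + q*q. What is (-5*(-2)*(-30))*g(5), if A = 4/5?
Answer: -16200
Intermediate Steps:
A = ⅘ (A = 4*(⅕) = ⅘ ≈ 0.80000)
g(q) = 2*q² + 4*q/5 (g(q) = (q² + 4*q/5) + q*q = (q² + 4*q/5) + q² = 2*q² + 4*q/5)
(-5*(-2)*(-30))*g(5) = (-5*(-2)*(-30))*((⅖)*5*(2 + 5*5)) = (10*(-30))*((⅖)*5*(2 + 25)) = -120*5*27 = -300*54 = -16200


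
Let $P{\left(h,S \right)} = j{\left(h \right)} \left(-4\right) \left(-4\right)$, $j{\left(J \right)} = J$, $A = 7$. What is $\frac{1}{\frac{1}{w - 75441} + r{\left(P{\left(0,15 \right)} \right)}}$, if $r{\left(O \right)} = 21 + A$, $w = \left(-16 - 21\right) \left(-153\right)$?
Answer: $\frac{69780}{1953839} \approx 0.035714$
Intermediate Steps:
$w = 5661$ ($w = \left(-37\right) \left(-153\right) = 5661$)
$P{\left(h,S \right)} = 16 h$ ($P{\left(h,S \right)} = h \left(-4\right) \left(-4\right) = - 4 h \left(-4\right) = 16 h$)
$r{\left(O \right)} = 28$ ($r{\left(O \right)} = 21 + 7 = 28$)
$\frac{1}{\frac{1}{w - 75441} + r{\left(P{\left(0,15 \right)} \right)}} = \frac{1}{\frac{1}{5661 - 75441} + 28} = \frac{1}{\frac{1}{-69780} + 28} = \frac{1}{- \frac{1}{69780} + 28} = \frac{1}{\frac{1953839}{69780}} = \frac{69780}{1953839}$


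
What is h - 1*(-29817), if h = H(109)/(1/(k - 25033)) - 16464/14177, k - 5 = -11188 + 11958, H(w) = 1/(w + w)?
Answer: 45902253972/1545293 ≈ 29705.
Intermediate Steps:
H(w) = 1/(2*w)
k = 775 (k = 5 + (-11188 + 11958) = 5 + 770 = 775)
h = -173747409/1545293 (h = ((½)/109)/(1/(775 - 25033)) - 16464/14177 = ((½)*(1/109))/(1/(-24258)) - 16464*1/14177 = 1/(218*(-1/24258)) - 16464/14177 = (1/218)*(-24258) - 16464/14177 = -12129/109 - 16464/14177 = -173747409/1545293 ≈ -112.44)
h - 1*(-29817) = -173747409/1545293 - 1*(-29817) = -173747409/1545293 + 29817 = 45902253972/1545293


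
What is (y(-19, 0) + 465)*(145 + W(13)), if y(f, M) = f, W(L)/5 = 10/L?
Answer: 863010/13 ≈ 66385.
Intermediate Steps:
W(L) = 50/L (W(L) = 5*(10/L) = 50/L)
(y(-19, 0) + 465)*(145 + W(13)) = (-19 + 465)*(145 + 50/13) = 446*(145 + 50*(1/13)) = 446*(145 + 50/13) = 446*(1935/13) = 863010/13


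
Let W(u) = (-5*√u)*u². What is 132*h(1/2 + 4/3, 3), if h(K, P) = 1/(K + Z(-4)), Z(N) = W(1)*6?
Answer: -792/169 ≈ -4.6864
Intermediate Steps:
W(u) = -5*u^(5/2)
Z(N) = -30 (Z(N) = -5*1^(5/2)*6 = -5*1*6 = -5*6 = -30)
h(K, P) = 1/(-30 + K) (h(K, P) = 1/(K - 30) = 1/(-30 + K))
132*h(1/2 + 4/3, 3) = 132/(-30 + (1/2 + 4/3)) = 132/(-30 + (1*(½) + 4*(⅓))) = 132/(-30 + (½ + 4/3)) = 132/(-30 + 11/6) = 132/(-169/6) = 132*(-6/169) = -792/169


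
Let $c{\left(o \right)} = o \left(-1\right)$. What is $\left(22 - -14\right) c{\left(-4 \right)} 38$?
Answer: $5472$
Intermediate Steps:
$c{\left(o \right)} = - o$
$\left(22 - -14\right) c{\left(-4 \right)} 38 = \left(22 - -14\right) \left(\left(-1\right) \left(-4\right)\right) 38 = \left(22 + 14\right) 4 \cdot 38 = 36 \cdot 4 \cdot 38 = 144 \cdot 38 = 5472$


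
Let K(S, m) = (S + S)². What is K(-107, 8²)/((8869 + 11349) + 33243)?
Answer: 45796/53461 ≈ 0.85662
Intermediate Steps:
K(S, m) = 4*S² (K(S, m) = (2*S)² = 4*S²)
K(-107, 8²)/((8869 + 11349) + 33243) = (4*(-107)²)/((8869 + 11349) + 33243) = (4*11449)/(20218 + 33243) = 45796/53461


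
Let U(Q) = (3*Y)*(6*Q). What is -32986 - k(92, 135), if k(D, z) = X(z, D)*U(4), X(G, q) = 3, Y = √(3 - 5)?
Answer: -32986 - 216*I*√2 ≈ -32986.0 - 305.47*I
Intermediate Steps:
Y = I*√2 (Y = √(-2) = I*√2 ≈ 1.4142*I)
U(Q) = 18*I*Q*√2 (U(Q) = (3*(I*√2))*(6*Q) = (3*I*√2)*(6*Q) = 18*I*Q*√2)
k(D, z) = 216*I*√2 (k(D, z) = 3*(18*I*4*√2) = 3*(72*I*√2) = 216*I*√2)
-32986 - k(92, 135) = -32986 - 216*I*√2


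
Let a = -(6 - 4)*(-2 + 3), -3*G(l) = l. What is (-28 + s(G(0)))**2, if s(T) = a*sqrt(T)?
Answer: 784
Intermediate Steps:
G(l) = -l/3
a = -2 ≈ -2.0000
s(T) = -2*sqrt(T)
(-28 + s(G(0)))**2 = (-28 - 2*sqrt(-1/3*0))**2 = (-28 - 2*sqrt(0))**2 = (-28 - 2*0)**2 = (-28 + 0)**2 = (-28)**2 = 784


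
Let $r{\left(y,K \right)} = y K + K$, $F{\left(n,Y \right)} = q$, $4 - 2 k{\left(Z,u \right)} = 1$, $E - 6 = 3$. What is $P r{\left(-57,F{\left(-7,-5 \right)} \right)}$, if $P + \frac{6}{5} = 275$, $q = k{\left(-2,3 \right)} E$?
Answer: $- \frac{1034964}{5} \approx -2.0699 \cdot 10^{5}$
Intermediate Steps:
$E = 9$ ($E = 6 + 3 = 9$)
$k{\left(Z,u \right)} = \frac{3}{2}$ ($k{\left(Z,u \right)} = 2 - \frac{1}{2} = \frac{3}{2}$)
$q = \frac{27}{2}$ ($q = \frac{3}{2} \cdot 9 = \frac{27}{2} \approx 13.5$)
$F{\left(n,Y \right)} = \frac{27}{2}$
$r{\left(y,K \right)} = K + K y$ ($r{\left(y,K \right)} = K y + K = K + K y$)
$P = \frac{1369}{5}$ ($P = - \frac{6}{5} + 275 = \frac{1369}{5} \approx 273.8$)
$P r{\left(-57,F{\left(-7,-5 \right)} \right)} = \frac{1369 \frac{27 \left(1 - 57\right)}{2}}{5} = \frac{1369 \cdot \frac{27}{2} \left(-56\right)}{5} = \frac{1369}{5} \left(-756\right) = - \frac{1034964}{5}$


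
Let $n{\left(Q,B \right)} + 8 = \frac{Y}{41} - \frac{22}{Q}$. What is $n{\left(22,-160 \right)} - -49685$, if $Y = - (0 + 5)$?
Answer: $\frac{2036711}{41} \approx 49676.0$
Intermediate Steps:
$Y = -5$ ($Y = \left(-1\right) 5 = -5$)
$n{\left(Q,B \right)} = - \frac{333}{41} - \frac{22}{Q}$ ($n{\left(Q,B \right)} = -8 - \left(\frac{5}{41} + \frac{22}{Q}\right) = - \frac{333}{41} - \frac{22}{Q}$)
$n{\left(22,-160 \right)} - -49685 = \left(- \frac{333}{41} - \frac{22}{22}\right) - -49685 = \left(- \frac{333}{41} - 1\right) + 49685 = - \frac{374}{41} + 49685 = \frac{2036711}{41}$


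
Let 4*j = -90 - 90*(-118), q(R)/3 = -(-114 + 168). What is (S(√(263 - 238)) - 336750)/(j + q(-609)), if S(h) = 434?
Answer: -672632/4941 ≈ -136.13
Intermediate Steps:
q(R) = -162 (q(R) = 3*(-(-114 + 168)) = 3*(-1*54) = 3*(-54) = -162)
j = 5265/2 (j = (-90 - 90*(-118))/4 = (-90 + 10620)/4 = (¼)*10530 = 5265/2 ≈ 2632.5)
(S(√(263 - 238)) - 336750)/(j + q(-609)) = (434 - 336750)/(5265/2 - 162) = -336316/4941/2 = -336316*2/4941 = -672632/4941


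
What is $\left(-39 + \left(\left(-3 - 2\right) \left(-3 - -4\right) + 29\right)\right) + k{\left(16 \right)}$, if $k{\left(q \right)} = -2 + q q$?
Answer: $239$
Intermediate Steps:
$k{\left(q \right)} = -2 + q^{2}$
$\left(-39 + \left(\left(-3 - 2\right) \left(-3 - -4\right) + 29\right)\right) + k{\left(16 \right)} = \left(-39 + \left(\left(-3 - 2\right) \left(-3 - -4\right) + 29\right)\right) - \left(2 - 16^{2}\right) = \left(-39 + \left(- 5 \left(-3 + 4\right) + 29\right)\right) + \left(-2 + 256\right) = \left(-39 + \left(\left(-5\right) 1 + 29\right)\right) + 254 = \left(-39 + \left(-5 + 29\right)\right) + 254 = \left(-39 + 24\right) + 254 = -15 + 254 = 239$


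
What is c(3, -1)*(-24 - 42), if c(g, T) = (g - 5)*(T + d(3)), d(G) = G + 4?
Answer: 792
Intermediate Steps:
d(G) = 4 + G
c(g, T) = (-5 + g)*(7 + T) (c(g, T) = (g - 5)*(T + (4 + 3)) = (-5 + g)*(T + 7) = (-5 + g)*(7 + T))
c(3, -1)*(-24 - 42) = (-35 - 5*(-1) + 7*3 - 1*3)*(-24 - 42) = (-35 + 5 + 21 - 3)*(-66) = -12*(-66) = 792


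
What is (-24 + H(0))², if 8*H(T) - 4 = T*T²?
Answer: 2209/4 ≈ 552.25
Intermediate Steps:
H(T) = ½ + T³/8 (H(T) = ½ + (T*T²)/8 = ½ + T³/8)
(-24 + H(0))² = (-24 + (½ + (⅛)*0³))² = (-24 + (½ + (⅛)*0))² = (-24 + (½ + 0))² = (-24 + ½)² = (-47/2)² = 2209/4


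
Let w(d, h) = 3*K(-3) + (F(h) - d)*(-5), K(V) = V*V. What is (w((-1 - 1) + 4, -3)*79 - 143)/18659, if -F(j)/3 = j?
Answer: -775/18659 ≈ -0.041535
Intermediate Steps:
F(j) = -3*j
K(V) = V²
w(d, h) = 27 + 5*d + 15*h (w(d, h) = 3*(-3)² + (-3*h - d)*(-5) = 3*9 + (-d - 3*h)*(-5) = 27 + (5*d + 15*h) = 27 + 5*d + 15*h)
(w((-1 - 1) + 4, -3)*79 - 143)/18659 = ((27 + 5*((-1 - 1) + 4) + 15*(-3))*79 - 143)/18659 = ((27 + 5*(-2 + 4) - 45)*79 - 143)*(1/18659) = ((27 + 5*2 - 45)*79 - 143)*(1/18659) = ((27 + 10 - 45)*79 - 143)*(1/18659) = (-8*79 - 143)*(1/18659) = (-632 - 143)*(1/18659) = -775*1/18659 = -775/18659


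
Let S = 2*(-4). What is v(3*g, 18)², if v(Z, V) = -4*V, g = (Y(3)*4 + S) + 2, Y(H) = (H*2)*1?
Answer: 5184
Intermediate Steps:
Y(H) = 2*H (Y(H) = (2*H)*1 = 2*H)
S = -8
g = 18 (g = ((2*3)*4 - 8) + 2 = (6*4 - 8) + 2 = (24 - 8) + 2 = 16 + 2 = 18)
v(3*g, 18)² = (-4*18)² = (-72)² = 5184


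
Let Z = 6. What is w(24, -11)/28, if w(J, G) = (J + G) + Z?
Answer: 19/28 ≈ 0.67857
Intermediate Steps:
w(J, G) = 6 + G + J (w(J, G) = (J + G) + 6 = (G + J) + 6 = 6 + G + J)
w(24, -11)/28 = (6 - 11 + 24)/28 = 19*(1/28) = 19/28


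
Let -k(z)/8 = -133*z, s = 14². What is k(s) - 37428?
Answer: 171116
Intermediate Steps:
s = 196
k(z) = 1064*z (k(z) = -(-1064)*z = 1064*z)
k(s) - 37428 = 1064*196 - 37428 = 208544 - 37428 = 171116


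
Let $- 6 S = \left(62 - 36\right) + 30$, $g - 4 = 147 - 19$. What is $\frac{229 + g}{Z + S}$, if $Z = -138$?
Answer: $- \frac{1083}{442} \approx -2.4502$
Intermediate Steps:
$g = 132$ ($g = 4 + \left(147 - 19\right) = 4 + 128 = 132$)
$S = - \frac{28}{3}$ ($S = - \frac{\left(62 - 36\right) + 30}{6} = - \frac{26 + 30}{6} = \left(- \frac{1}{6}\right) 56 = - \frac{28}{3} \approx -9.3333$)
$\frac{229 + g}{Z + S} = \frac{229 + 132}{-138 - \frac{28}{3}} = \frac{361}{- \frac{442}{3}} = 361 \left(- \frac{3}{442}\right) = - \frac{1083}{442}$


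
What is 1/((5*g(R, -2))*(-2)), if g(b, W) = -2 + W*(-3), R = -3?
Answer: -1/40 ≈ -0.025000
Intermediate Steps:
g(b, W) = -2 - 3*W
1/((5*g(R, -2))*(-2)) = 1/((5*(-2 - 3*(-2)))*(-2)) = 1/((5*(-2 + 6))*(-2)) = 1/((5*4)*(-2)) = 1/(20*(-2)) = 1/(-40) = -1/40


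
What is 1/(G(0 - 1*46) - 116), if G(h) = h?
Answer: -1/162 ≈ -0.0061728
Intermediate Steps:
1/(G(0 - 1*46) - 116) = 1/((0 - 1*46) - 116) = 1/((0 - 46) - 116) = 1/(-46 - 116) = 1/(-162) = -1/162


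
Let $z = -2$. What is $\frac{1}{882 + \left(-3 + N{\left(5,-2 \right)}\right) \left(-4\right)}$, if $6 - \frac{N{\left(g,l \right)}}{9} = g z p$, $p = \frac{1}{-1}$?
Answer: $\frac{1}{1038} \approx 0.00096339$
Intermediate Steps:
$p = -1$
$N{\left(g,l \right)} = 54 - 18 g$ ($N{\left(g,l \right)} = 54 - 9 g \left(-2\right) \left(-1\right) = 54 - 9 - 2 g \left(-1\right) = 54 - 9 \cdot 2 g = 54 - 18 g$)
$\frac{1}{882 + \left(-3 + N{\left(5,-2 \right)}\right) \left(-4\right)} = \frac{1}{882 + \left(-3 + \left(54 - 90\right)\right) \left(-4\right)} = \frac{1}{882 + \left(-3 - 36\right) \left(-4\right)} = \frac{1}{882 - -156} = \frac{1}{882 + 156} = \frac{1}{1038}$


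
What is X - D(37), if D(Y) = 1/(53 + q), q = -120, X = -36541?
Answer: -2448246/67 ≈ -36541.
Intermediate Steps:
D(Y) = -1/67 (D(Y) = 1/(53 - 120) = 1/(-67) = -1/67)
X - D(37) = -36541 - 1*(-1/67) = -36541 + 1/67 = -2448246/67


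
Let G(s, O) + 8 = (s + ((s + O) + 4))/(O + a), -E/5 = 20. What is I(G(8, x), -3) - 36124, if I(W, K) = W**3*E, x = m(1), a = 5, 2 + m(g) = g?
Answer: -523059/16 ≈ -32691.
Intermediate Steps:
E = -100 (E = -5*20 = -100)
m(g) = -2 + g
x = -1 (x = -2 + 1 = -1)
G(s, O) = -8 + (4 + O + 2*s)/(5 + O) (G(s, O) = -8 + (s + ((s + O) + 4))/(O + 5) = -8 + (s + ((O + s) + 4))/(5 + O) = -8 + (s + (4 + O + s))/(5 + O) = -8 + (4 + O + 2*s)/(5 + O))
I(W, K) = -100*W**3 (I(W, K) = W**3*(-100) = -100*W**3)
I(G(8, x), -3) - 36124 = -100*(-36 - 7*(-1) + 2*8)**3/(5 - 1)**3 - 36124 = -100*(-36 + 7 + 16)**3/64 - 36124 = -100*((1/4)*(-13))**3 - 36124 = -100*(-13/4)**3 - 36124 = -100*(-2197/64) - 36124 = 54925/16 - 36124 = -523059/16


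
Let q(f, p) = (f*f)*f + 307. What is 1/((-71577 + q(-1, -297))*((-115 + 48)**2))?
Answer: -1/319935519 ≈ -3.1256e-9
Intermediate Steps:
q(f, p) = 307 + f**3 (q(f, p) = f**2*f + 307 = f**3 + 307 = 307 + f**3)
1/((-71577 + q(-1, -297))*((-115 + 48)**2)) = 1/((-71577 + (307 + (-1)**3))*((-115 + 48)**2)) = 1/((-71577 + (307 - 1))*((-67)**2)) = 1/((-71577 + 306)*4489) = (1/4489)/(-71271) = -1/71271*1/4489 = -1/319935519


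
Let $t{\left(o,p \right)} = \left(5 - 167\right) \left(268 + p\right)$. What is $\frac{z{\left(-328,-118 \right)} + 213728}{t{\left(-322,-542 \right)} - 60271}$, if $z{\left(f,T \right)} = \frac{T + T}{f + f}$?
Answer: $- \frac{35051451}{2604812} \approx -13.456$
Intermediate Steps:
$z{\left(f,T \right)} = \frac{T}{f}$ ($z{\left(f,T \right)} = \frac{2 T}{2 f} = 2 T \frac{1}{2 f} = \frac{T}{f}$)
$t{\left(o,p \right)} = -43416 - 162 p$ ($t{\left(o,p \right)} = - 162 \left(268 + p\right) = -43416 - 162 p$)
$\frac{z{\left(-328,-118 \right)} + 213728}{t{\left(-322,-542 \right)} - 60271} = \frac{- \frac{118}{-328} + 213728}{\left(-43416 - -87804\right) - 60271} = \frac{\left(-118\right) \left(- \frac{1}{328}\right) + 213728}{\left(-43416 + 87804\right) - 60271} = \frac{\frac{59}{164} + 213728}{44388 - 60271} = \frac{35051451}{164 \left(-15883\right)} = \frac{35051451}{164} \left(- \frac{1}{15883}\right) = - \frac{35051451}{2604812}$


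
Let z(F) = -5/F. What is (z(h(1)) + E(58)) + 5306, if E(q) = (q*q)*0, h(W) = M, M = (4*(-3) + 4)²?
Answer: 339579/64 ≈ 5305.9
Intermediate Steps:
M = 64 (M = (-12 + 4)² = (-8)² = 64)
h(W) = 64
E(q) = 0 (E(q) = q²*0 = 0)
(z(h(1)) + E(58)) + 5306 = (-5/64 + 0) + 5306 = -5/64 + 5306 = 339579/64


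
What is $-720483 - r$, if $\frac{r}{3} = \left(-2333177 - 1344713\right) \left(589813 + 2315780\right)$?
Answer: $32059353595827$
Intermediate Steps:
$r = -32059354316310$ ($r = 3 \left(-2333177 - 1344713\right) \left(589813 + 2315780\right) = 3 \left(\left(-3677890\right) 2905593\right) = 3 \left(-10686451438770\right) = -32059354316310$)
$-720483 - r = -720483 - -32059354316310 = -720483 + 32059354316310 = 32059353595827$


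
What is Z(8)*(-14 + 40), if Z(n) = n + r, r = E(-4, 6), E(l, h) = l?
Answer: 104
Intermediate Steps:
r = -4
Z(n) = -4 + n (Z(n) = n - 4 = -4 + n)
Z(8)*(-14 + 40) = (-4 + 8)*(-14 + 40) = 4*26 = 104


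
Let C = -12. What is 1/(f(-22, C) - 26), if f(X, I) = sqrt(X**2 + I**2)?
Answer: -13/24 - sqrt(157)/24 ≈ -1.0637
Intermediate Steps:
f(X, I) = sqrt(I**2 + X**2)
1/(f(-22, C) - 26) = 1/(sqrt((-12)**2 + (-22)**2) - 26) = 1/(sqrt(144 + 484) - 26) = 1/(sqrt(628) - 26) = 1/(2*sqrt(157) - 26) = 1/(-26 + 2*sqrt(157))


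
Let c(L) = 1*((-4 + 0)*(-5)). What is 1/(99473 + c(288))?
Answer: 1/99493 ≈ 1.0051e-5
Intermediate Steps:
c(L) = 20 (c(L) = 1*(-4*(-5)) = 1*20 = 20)
1/(99473 + c(288)) = 1/(99473 + 20) = 1/99493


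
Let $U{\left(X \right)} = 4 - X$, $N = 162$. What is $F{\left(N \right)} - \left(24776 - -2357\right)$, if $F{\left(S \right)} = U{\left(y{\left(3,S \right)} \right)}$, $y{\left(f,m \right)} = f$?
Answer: $-27132$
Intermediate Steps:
$F{\left(S \right)} = 1$ ($F{\left(S \right)} = 4 - 3 = 1$)
$F{\left(N \right)} - \left(24776 - -2357\right) = 1 - \left(24776 - -2357\right) = 1 - \left(24776 + 2357\right) = 1 - 27133 = -27132$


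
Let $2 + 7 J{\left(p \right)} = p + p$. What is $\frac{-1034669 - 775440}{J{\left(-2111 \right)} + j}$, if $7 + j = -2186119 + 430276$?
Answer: $\frac{12670763}{12295174} \approx 1.0305$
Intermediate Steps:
$J{\left(p \right)} = - \frac{2}{7} + \frac{2 p}{7}$ ($J{\left(p \right)} = - \frac{2}{7} + \frac{p + p}{7} = - \frac{2}{7} + \frac{2 p}{7}$)
$j = -1755850$ ($j = -7 + \left(-2186119 + 430276\right) = -7 - 1755843 = -1755850$)
$\frac{-1034669 - 775440}{J{\left(-2111 \right)} + j} = \frac{-1034669 - 775440}{\left(- \frac{2}{7} + \frac{2}{7} \left(-2111\right)\right) - 1755850} = - \frac{1810109}{\left(- \frac{2}{7} - \frac{4222}{7}\right) - 1755850} = - \frac{1810109}{- \frac{4224}{7} - 1755850} = - \frac{1810109}{- \frac{12295174}{7}} = \left(-1810109\right) \left(- \frac{7}{12295174}\right) = \frac{12670763}{12295174}$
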